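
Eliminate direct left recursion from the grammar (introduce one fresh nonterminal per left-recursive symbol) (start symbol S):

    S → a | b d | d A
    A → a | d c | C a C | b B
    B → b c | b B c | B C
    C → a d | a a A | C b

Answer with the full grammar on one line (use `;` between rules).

S → a | b d | d A; A → a | d c | C a C | b B; B → b c B' | b B c B'; C → a d C' | a a A C'; B' → C B' | ε; C' → b C' | ε

Left recursion appears on B, C.
For B: α = {C}, β = {b c, b B c}. Rewrite as B → β B' and B' → α B' | ε.
For C: α = {b}, β = {a d, a a A}. Rewrite as C → β C' and C' → α C' | ε.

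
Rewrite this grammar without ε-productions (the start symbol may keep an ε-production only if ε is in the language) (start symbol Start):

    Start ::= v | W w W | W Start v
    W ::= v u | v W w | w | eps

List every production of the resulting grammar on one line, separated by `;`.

Start ::= v | W w W | W w | w W | w | W Start v | Start v; W ::= v u | v W w | v w | w

Nullable nonterminals: {W}.
ε ∉ L(G), so no ε-production is kept.
Add the nullable-subset variants: Start → W w W gives W w W | W w | w W | w. Start → W Start v gives W Start v | Start v. W → v W w gives v W w | v w.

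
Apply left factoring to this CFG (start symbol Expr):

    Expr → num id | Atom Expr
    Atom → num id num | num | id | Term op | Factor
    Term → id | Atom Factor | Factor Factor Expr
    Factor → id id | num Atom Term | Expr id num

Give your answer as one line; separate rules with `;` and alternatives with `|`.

Expr → num id | Atom Expr; Atom → id | Term op | Factor | num Atom1; Term → id | Atom Factor | Factor Factor Expr; Factor → id id | num Atom Term | Expr id num; Atom1 → id num | ε

Atom has alternatives sharing prefix 'num': factor to Atom → num Atom1 with Atom1 → id num | ε.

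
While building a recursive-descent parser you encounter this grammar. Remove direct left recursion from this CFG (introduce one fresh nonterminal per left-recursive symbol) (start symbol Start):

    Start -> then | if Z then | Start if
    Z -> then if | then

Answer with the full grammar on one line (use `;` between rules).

Start -> then Start1 | if Z then Start1; Z -> then if | then; Start1 -> if Start1 | ε

Left recursion appears on Start.
For Start: α = {if}, β = {then, if Z then}. Rewrite as Start → β Start1 and Start1 → α Start1 | ε.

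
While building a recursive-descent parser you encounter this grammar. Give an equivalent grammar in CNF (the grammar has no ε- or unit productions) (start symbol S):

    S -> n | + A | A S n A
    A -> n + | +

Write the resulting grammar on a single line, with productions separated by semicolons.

S -> n | X1 A | A Y1; A -> X2 X1 | +; X1 -> +; X2 -> n; Y1 -> S Y2; Y2 -> X2 A

Introduce a nonterminal for each terminal appearing in a rule of length ≥ 2: X1 → +, X2 → n.
Binarize each right-hand side of length ≥ 3 by chaining fresh nonterminals (Y1, Y2, …): affected rules were S → A S X2 A.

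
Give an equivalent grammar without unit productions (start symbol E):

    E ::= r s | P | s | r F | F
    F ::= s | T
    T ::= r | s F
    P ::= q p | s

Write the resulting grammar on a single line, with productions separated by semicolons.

Unit pairs: E ⇒* {F, P, T}; F ⇒* {T}.
Replace each nonterminal's rules with the union of the non-unit rules of every nonterminal it unit-derives.

E ::= r s | s | r F | q p | r | s F; F ::= s | r | s F; T ::= r | s F; P ::= q p | s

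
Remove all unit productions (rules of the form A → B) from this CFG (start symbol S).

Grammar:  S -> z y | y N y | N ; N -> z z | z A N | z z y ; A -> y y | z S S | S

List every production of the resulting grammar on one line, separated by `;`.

Unit pairs: A ⇒* {N, S}; S ⇒* {N}.
For every A with A ⇒* B via unit rules, add B's non-unit alternatives to A; then delete every rule of the form X → Y.

S -> z y | y N y | z z | z A N | z z y; N -> z z | z A N | z z y; A -> z y | y N y | z z | z A N | z z y | y y | z S S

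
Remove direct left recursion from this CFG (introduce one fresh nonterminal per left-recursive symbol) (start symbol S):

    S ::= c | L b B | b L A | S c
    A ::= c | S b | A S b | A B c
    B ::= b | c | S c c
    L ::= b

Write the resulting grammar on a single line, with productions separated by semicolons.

S ::= c S' | L b B S' | b L A S'; A ::= c A' | S b A'; B ::= b | c | S c c; L ::= b; S' ::= c S' | ε; A' ::= S b A' | B c A' | ε

Directly left-recursive nonterminals: S, A.
For S: α = {c}, β = {c, L b B, b L A}. Rewrite as S → β S' and S' → α S' | ε.
For A: α = {S b, B c}, β = {c, S b}. Rewrite as A → β A' and A' → α A' | ε.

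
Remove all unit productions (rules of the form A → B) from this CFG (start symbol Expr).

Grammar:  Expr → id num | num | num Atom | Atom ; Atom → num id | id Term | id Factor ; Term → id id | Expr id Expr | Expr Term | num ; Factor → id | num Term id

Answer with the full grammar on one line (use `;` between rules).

Expr → num id | id Term | id Factor | id num | num | num Atom; Atom → num id | id Term | id Factor; Term → id id | Expr id Expr | Expr Term | num; Factor → id | num Term id

Unit pairs: Expr ⇒* {Atom}.
Replace each nonterminal's rules with the union of the non-unit rules of every nonterminal it unit-derives.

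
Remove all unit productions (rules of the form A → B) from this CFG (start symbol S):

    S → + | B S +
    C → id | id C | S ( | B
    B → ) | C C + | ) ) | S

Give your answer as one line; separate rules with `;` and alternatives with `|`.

Unit pairs: B ⇒* {S}; C ⇒* {B, S}.
Replace each nonterminal's rules with the union of the non-unit rules of every nonterminal it unit-derives.

S → + | B S +; C → ) | C C + | ) ) | id | id C | S ( | + | B S +; B → ) | C C + | ) ) | + | B S +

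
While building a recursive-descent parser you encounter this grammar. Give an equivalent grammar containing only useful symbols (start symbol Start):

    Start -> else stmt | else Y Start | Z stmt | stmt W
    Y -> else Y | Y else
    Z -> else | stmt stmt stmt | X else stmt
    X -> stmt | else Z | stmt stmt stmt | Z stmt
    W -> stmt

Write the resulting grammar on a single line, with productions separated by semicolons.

Generating nonterminals: {Start, W, X, Z}.
Reachable from Start after that: {Start, W, X, Z}.
Removed useless symbols: {Y} and every production mentioning them.

Start -> else stmt | Z stmt | stmt W; Z -> else | stmt stmt stmt | X else stmt; X -> stmt | else Z | stmt stmt stmt | Z stmt; W -> stmt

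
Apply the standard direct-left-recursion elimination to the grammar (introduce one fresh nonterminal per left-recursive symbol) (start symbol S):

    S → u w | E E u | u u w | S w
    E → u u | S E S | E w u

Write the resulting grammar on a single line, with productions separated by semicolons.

Left recursion appears on S, E.
For S: α = {w}, β = {u w, E E u, u u w}. Rewrite as S → β S' and S' → α S' | ε.
For E: α = {w u}, β = {u u, S E S}. Rewrite as E → β E' and E' → α E' | ε.

S → u w S' | E E u S' | u u w S'; E → u u E' | S E S E'; S' → w S' | ε; E' → w u E' | ε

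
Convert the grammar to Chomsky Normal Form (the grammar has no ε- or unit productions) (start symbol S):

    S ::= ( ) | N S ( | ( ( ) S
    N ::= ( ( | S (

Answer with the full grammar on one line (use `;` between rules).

S ::= X1 X2 | N Y1 | X1 Y2; N ::= X1 X1 | S X1; X1 ::= (; X2 ::= ); Y1 ::= S X1; Y2 ::= X1 Y3; Y3 ::= X2 S

Introduce a nonterminal for each terminal appearing in a rule of length ≥ 2: X1 → (, X2 → ).
Binarize each right-hand side of length ≥ 3 by chaining fresh nonterminals (Y1, Y2, …): affected rules were S → N S X1; S → X1 X1 X2 S.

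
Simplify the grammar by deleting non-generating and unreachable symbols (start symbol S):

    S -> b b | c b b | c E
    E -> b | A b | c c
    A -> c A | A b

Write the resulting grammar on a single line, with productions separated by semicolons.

Generating nonterminals: {E, S}.
Reachable from S after that: {E, S}.
Removed useless symbols: {A} and every production mentioning them.

S -> b b | c b b | c E; E -> b | c c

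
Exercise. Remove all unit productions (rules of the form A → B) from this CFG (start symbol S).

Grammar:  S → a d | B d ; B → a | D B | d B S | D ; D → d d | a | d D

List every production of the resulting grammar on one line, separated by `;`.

Unit pairs: B ⇒* {D}.
Replace each nonterminal's rules with the union of the non-unit rules of every nonterminal it unit-derives.

S → a d | B d; B → a | D B | d B S | d d | d D; D → d d | a | d D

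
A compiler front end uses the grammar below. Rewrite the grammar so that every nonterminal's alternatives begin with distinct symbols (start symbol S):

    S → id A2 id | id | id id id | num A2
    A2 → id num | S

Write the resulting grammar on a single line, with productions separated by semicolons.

S has alternatives sharing prefix 'id': factor to S → id S' with S' → A2 id | ε | id id.

S → num A2 | id S'; A2 → id num | S; S' → A2 id | ε | id id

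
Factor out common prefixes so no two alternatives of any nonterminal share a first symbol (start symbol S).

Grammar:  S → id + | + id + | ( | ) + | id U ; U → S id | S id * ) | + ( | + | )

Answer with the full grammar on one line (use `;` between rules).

S has alternatives sharing prefix 'id': factor to S → id S' with S' → + | U.
U has alternatives sharing prefix 'S id': factor to U → S id U' with U' → ε | * ).
U has alternatives sharing prefix '+': factor to U → + U'' with U'' → ( | ε.

S → + id + | ( | ) + | id S'; U → ) | S id U' | + U''; S' → + | U; U' → ε | * ); U'' → ( | ε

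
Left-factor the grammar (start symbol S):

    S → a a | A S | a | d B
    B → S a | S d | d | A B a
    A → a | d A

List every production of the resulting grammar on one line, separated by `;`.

S → A S | d B | a S'; B → d | A B a | S B'; A → a | d A; S' → a | ε; B' → a | d

S has alternatives sharing prefix 'a': factor to S → a S' with S' → a | ε.
B has alternatives sharing prefix 'S': factor to B → S B' with B' → a | d.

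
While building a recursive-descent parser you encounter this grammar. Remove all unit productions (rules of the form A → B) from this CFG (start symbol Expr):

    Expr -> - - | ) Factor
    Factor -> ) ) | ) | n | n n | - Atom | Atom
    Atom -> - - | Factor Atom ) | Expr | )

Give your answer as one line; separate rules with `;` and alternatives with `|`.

Expr -> - - | ) Factor; Factor -> - - | Factor Atom ) | ) | ) ) | n | n n | - Atom | ) Factor; Atom -> - - | Factor Atom ) | ) | ) Factor

Unit pairs: Atom ⇒* {Expr}; Factor ⇒* {Atom, Expr}.
For every A with A ⇒* B via unit rules, add B's non-unit alternatives to A; then delete every rule of the form X → Y.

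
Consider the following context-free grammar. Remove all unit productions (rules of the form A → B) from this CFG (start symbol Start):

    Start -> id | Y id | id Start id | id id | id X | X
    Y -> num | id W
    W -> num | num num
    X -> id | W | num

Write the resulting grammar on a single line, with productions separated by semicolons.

Start -> id | Y id | id Start id | id id | id X | num | num num; Y -> num | id W; W -> num | num num; X -> id | num | num num

Unit pairs: Start ⇒* {W, X}; X ⇒* {W}.
For each unit pair (A, B), copy every non-unit production of B to A, then drop all unit productions.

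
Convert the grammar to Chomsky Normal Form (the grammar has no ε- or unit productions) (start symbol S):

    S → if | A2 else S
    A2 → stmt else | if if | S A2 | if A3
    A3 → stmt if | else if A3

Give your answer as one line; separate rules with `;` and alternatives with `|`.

S → if | A2 Y1; A2 → X2 X1 | X3 X3 | S A2 | X3 A3; A3 → X2 X3 | X1 Y2; X1 → else; X2 → stmt; X3 → if; Y1 → X1 S; Y2 → X3 A3

Introduce a nonterminal for each terminal appearing in a rule of length ≥ 2: X1 → else, X2 → stmt, X3 → if.
Binarize each right-hand side of length ≥ 3 by chaining fresh nonterminals (Y1, Y2, …): affected rules were S → A2 X1 S; A3 → X1 X3 A3.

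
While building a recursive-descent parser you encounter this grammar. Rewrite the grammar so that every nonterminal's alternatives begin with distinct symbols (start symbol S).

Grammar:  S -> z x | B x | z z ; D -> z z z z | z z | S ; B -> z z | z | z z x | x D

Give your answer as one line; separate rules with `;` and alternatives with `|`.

S has alternatives sharing prefix 'z': factor to S → z S' with S' → x | z.
D has alternatives sharing prefix 'z z': factor to D → z z D' with D' → z z | ε.
B has alternatives sharing prefix 'z': factor to B → z B' with B' → z | ε | z x.
B' has alternatives sharing prefix 'z': factor to B' → z B'' with B'' → ε | x.

S -> B x | z S'; D -> S | z z D'; B -> x D | z B'; S' -> x | z; D' -> z z | ε; B' -> ε | z B''; B'' -> ε | x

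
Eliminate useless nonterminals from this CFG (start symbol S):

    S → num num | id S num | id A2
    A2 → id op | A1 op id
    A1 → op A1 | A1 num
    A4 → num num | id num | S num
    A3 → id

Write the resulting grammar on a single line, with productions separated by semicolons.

S → num num | id S num | id A2; A2 → id op

Generating nonterminals: {A2, A3, A4, S}.
Reachable from S after that: {A2, S}.
Removed useless symbols: {A1, A3, A4} and every production mentioning them.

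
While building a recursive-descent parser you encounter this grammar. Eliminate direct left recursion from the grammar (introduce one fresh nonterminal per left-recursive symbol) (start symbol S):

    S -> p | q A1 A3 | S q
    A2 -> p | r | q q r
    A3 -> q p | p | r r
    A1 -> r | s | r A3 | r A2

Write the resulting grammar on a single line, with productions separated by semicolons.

S -> p S' | q A1 A3 S'; A2 -> p | r | q q r; A3 -> q p | p | r r; A1 -> r | s | r A3 | r A2; S' -> q S' | ε

Left recursion appears on S.
For S: α = {q}, β = {p, q A1 A3}. Rewrite as S → β S' and S' → α S' | ε.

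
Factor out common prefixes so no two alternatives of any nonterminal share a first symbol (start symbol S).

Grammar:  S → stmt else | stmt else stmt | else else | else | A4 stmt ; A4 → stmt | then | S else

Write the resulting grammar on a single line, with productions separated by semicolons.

S → A4 stmt | stmt else S' | else S''; A4 → stmt | then | S else; S' → ε | stmt; S'' → else | ε

S has alternatives sharing prefix 'stmt else': factor to S → stmt else S' with S' → ε | stmt.
S has alternatives sharing prefix 'else': factor to S → else S'' with S'' → else | ε.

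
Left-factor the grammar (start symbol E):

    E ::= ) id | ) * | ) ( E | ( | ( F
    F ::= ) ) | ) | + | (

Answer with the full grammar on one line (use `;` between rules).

E has alternatives sharing prefix ')': factor to E → ) E' with E' → id | * | ( E.
E has alternatives sharing prefix '(': factor to E → ( E'' with E'' → ε | F.
F has alternatives sharing prefix ')': factor to F → ) F' with F' → ) | ε.

E ::= ) E' | ( E''; F ::= + | ( | ) F'; E' ::= id | * | ( E; E'' ::= ε | F; F' ::= ) | ε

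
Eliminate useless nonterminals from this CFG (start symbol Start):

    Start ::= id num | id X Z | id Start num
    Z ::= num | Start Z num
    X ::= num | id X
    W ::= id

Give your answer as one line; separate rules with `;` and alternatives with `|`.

Start ::= id num | id X Z | id Start num; Z ::= num | Start Z num; X ::= num | id X

Generating nonterminals: {Start, W, X, Z}.
Reachable from Start after that: {Start, X, Z}.
Removed useless symbols: {W} and every production mentioning them.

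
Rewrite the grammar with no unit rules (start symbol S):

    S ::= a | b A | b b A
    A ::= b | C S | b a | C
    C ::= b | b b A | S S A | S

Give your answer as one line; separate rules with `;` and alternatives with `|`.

Unit pairs: A ⇒* {C, S}; C ⇒* {S}.
For each unit pair (A, B), copy every non-unit production of B to A, then drop all unit productions.

S ::= a | b A | b b A; A ::= b | b b A | S S A | a | b A | C S | b a; C ::= b | b b A | S S A | a | b A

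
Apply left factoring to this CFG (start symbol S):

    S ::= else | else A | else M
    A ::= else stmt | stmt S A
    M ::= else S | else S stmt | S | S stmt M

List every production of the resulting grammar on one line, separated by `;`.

S has alternatives sharing prefix 'else': factor to S → else S' with S' → ε | A | M.
M has alternatives sharing prefix 'else S': factor to M → else S M' with M' → ε | stmt.
M has alternatives sharing prefix 'S': factor to M → S M'' with M'' → ε | stmt M.

S ::= else S'; A ::= else stmt | stmt S A; M ::= else S M' | S M''; S' ::= ε | A | M; M' ::= ε | stmt; M'' ::= ε | stmt M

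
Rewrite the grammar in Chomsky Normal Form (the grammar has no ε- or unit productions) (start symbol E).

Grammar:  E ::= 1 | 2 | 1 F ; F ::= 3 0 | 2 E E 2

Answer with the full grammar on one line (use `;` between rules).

Introduce a nonterminal for each terminal appearing in a rule of length ≥ 2: X1 → 1, X2 → 3, X3 → 0, X4 → 2.
Binarize each right-hand side of length ≥ 3 by chaining fresh nonterminals (Y1, Y2, …): affected rules were F → X4 E E X4.

E ::= 1 | 2 | X1 F; F ::= X2 X3 | X4 Y1; X1 ::= 1; X2 ::= 3; X3 ::= 0; X4 ::= 2; Y1 ::= E Y2; Y2 ::= E X4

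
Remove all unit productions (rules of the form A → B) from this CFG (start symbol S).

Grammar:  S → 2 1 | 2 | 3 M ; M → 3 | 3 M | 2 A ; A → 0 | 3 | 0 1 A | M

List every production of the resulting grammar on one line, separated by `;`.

Unit pairs: A ⇒* {M}.
Replace each nonterminal's rules with the union of the non-unit rules of every nonterminal it unit-derives.

S → 2 1 | 2 | 3 M; M → 3 | 3 M | 2 A; A → 0 | 3 | 0 1 A | 3 M | 2 A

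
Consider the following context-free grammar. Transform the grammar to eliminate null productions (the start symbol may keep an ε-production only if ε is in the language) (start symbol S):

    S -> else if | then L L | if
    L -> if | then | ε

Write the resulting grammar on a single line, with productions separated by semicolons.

Nullable set = {L}.
ε ∉ L(G), so no ε-production is kept.
Expand every rule over subsets of its nullable positions: S → then L L gives then L L | then L | then.

S -> else if | then L L | then L | then | if; L -> if | then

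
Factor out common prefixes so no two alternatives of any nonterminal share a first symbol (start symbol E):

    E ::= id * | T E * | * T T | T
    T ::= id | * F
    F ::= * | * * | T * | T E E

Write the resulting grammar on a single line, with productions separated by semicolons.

E ::= id * | * T T | T E'; T ::= id | * F; F ::= * F' | T F''; E' ::= E * | ε; F' ::= ε | *; F'' ::= * | E E

E has alternatives sharing prefix 'T': factor to E → T E' with E' → E * | ε.
F has alternatives sharing prefix '*': factor to F → * F' with F' → ε | *.
F has alternatives sharing prefix 'T': factor to F → T F'' with F'' → * | E E.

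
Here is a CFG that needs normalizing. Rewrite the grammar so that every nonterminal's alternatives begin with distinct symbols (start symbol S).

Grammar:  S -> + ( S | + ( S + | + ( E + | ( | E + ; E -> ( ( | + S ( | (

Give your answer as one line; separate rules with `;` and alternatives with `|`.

S -> ( | E + | + ( S'; E -> + S ( | ( E'; S' -> E + | S S''; E' -> ( | epsilon; S'' -> epsilon | +

S has alternatives sharing prefix '+ (': factor to S → + ( S' with S' → S | S + | E +.
E has alternatives sharing prefix '(': factor to E → ( E' with E' → ( | ε.
S' has alternatives sharing prefix 'S': factor to S' → S S'' with S'' → ε | +.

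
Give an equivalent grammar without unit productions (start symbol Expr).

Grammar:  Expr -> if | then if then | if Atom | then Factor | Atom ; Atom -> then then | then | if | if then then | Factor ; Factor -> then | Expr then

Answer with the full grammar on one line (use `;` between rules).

Unit pairs: Atom ⇒* {Factor}; Expr ⇒* {Atom, Factor}.
Replace each nonterminal's rules with the union of the non-unit rules of every nonterminal it unit-derives.

Expr -> then then | then | if | if then then | Expr then | then if then | if Atom | then Factor; Atom -> then then | then | if | if then then | Expr then; Factor -> then | Expr then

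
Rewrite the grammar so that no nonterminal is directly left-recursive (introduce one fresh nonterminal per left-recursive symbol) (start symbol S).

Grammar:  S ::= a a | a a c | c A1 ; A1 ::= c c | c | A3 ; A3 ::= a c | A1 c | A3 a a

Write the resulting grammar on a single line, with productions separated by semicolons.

S ::= a a | a a c | c A1; A1 ::= c c | c | A3; A3 ::= a c A3' | A1 c A3'; A3' ::= a a A3' | ε

Left recursion appears on A3.
For A3: α = {a a}, β = {a c, A1 c}. Rewrite as A3 → β A3' and A3' → α A3' | ε.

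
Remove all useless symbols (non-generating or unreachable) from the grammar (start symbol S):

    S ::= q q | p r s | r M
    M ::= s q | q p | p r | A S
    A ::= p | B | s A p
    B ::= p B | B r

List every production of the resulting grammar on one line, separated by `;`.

Generating nonterminals: {A, M, S}.
Reachable from S after that: {A, M, S}.
Removed useless symbols: {B} and every production mentioning them.

S ::= q q | p r s | r M; M ::= s q | q p | p r | A S; A ::= p | s A p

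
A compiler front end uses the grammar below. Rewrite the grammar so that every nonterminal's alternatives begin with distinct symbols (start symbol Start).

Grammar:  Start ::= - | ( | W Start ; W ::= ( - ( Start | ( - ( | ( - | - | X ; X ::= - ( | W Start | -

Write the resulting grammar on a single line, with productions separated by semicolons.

Start ::= - | ( | W Start; W ::= - | X | ( - W1; X ::= W Start | - X1; W1 ::= ε | ( W11; X1 ::= ( | ε; W11 ::= Start | ε

W has alternatives sharing prefix '( -': factor to W → ( - W1 with W1 → ( Start | ( | ε.
X has alternatives sharing prefix '-': factor to X → - X1 with X1 → ( | ε.
W1 has alternatives sharing prefix '(': factor to W1 → ( W11 with W11 → Start | ε.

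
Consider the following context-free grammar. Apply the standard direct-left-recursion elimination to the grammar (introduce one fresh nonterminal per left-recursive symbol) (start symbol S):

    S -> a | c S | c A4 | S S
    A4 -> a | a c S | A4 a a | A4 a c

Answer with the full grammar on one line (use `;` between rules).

Left recursion appears on S, A4.
For S: α = {S}, β = {a, c S, c A4}. Rewrite as S → β S' and S' → α S' | ε.
For A4: α = {a a, a c}, β = {a, a c S}. Rewrite as A4 → β A4' and A4' → α A4' | ε.

S -> a S' | c S S' | c A4 S'; A4 -> a A4' | a c S A4'; S' -> S S' | ε; A4' -> a a A4' | a c A4' | ε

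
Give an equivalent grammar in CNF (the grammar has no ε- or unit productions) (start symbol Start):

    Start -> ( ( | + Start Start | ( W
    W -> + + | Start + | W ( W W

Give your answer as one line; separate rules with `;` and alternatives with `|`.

Start -> X1 X1 | X2 Y1 | X1 W; W -> X2 X2 | Start X2 | W Y2; X1 -> (; X2 -> +; Y1 -> Start Start; Y2 -> X1 Y3; Y3 -> W W

Introduce a nonterminal for each terminal appearing in a rule of length ≥ 2: X1 → (, X2 → +.
Binarize each right-hand side of length ≥ 3 by chaining fresh nonterminals (Y1, Y2, …): affected rules were Start → X2 Start Start; W → W X1 W W.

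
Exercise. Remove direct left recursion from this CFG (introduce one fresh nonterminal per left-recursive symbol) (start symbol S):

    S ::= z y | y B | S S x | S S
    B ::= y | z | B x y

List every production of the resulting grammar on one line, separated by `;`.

Left recursion appears on S, B.
For S: α = {S x, S}, β = {z y, y B}. Rewrite as S → β S' and S' → α S' | ε.
For B: α = {x y}, β = {y, z}. Rewrite as B → β B' and B' → α B' | ε.

S ::= z y S' | y B S'; B ::= y B' | z B'; S' ::= S x S' | S S' | epsilon; B' ::= x y B' | epsilon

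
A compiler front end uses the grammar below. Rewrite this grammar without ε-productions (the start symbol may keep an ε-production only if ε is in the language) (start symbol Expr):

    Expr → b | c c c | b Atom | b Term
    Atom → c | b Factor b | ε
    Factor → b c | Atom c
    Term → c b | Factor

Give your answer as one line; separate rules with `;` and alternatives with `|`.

Expr → b | c c c | b Atom | b Term; Atom → c | b Factor b; Factor → b c | Atom c | c; Term → c b | Factor

Nullable set = {Atom}.
ε ∉ L(G), so no ε-production is kept.
Add the nullable-subset variants: Factor → Atom c gives Atom c | c.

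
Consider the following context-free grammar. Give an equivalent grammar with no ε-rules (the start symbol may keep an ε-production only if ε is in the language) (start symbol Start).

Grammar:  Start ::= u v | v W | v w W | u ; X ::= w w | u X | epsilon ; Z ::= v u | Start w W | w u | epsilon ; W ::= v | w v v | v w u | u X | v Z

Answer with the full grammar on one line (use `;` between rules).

Start ::= u v | v W | v w W | u; X ::= w w | u X | u; Z ::= v u | Start w W | w u; W ::= v | w v v | v w u | u X | u | v Z

The nullable symbols are {X, Z}.
ε ∉ L(G), so no ε-production is kept.
For each production, add variants omitting each subset of nullable occurrences: X → u X gives u X | u. W → u X gives u X | u.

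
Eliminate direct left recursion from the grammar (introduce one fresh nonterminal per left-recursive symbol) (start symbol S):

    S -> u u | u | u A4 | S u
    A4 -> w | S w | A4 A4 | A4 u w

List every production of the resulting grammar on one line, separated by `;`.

S, A4 are directly left-recursive.
For S: α = {u}, β = {u u, u, u A4}. Rewrite as S → β S' and S' → α S' | ε.
For A4: α = {A4, u w}, β = {w, S w}. Rewrite as A4 → β A4' and A4' → α A4' | ε.

S -> u u S' | u S' | u A4 S'; A4 -> w A4' | S w A4'; S' -> u S' | ε; A4' -> A4 A4' | u w A4' | ε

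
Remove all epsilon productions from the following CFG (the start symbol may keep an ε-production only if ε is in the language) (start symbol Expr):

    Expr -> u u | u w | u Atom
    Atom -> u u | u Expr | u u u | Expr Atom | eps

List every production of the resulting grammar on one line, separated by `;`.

Expr -> u u | u w | u Atom | u; Atom -> u u | u Expr | u u u | Expr Atom | Expr

Nullable set = {Atom}.
ε ∉ L(G), so no ε-production is kept.
For each production, add variants omitting each subset of nullable occurrences: Expr → u Atom gives u Atom | u. Atom → Expr Atom gives Expr Atom | Expr.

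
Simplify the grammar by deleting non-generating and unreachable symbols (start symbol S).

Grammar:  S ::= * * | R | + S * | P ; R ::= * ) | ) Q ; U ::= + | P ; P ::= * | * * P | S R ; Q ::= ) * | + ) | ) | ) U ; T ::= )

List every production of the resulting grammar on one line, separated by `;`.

Generating nonterminals: {P, Q, R, S, T, U}.
Reachable from S after that: {P, Q, R, S, U}.
Removed useless symbols: {T} and every production mentioning them.

S ::= * * | R | + S * | P; R ::= * ) | ) Q; U ::= + | P; P ::= * | * * P | S R; Q ::= ) * | + ) | ) | ) U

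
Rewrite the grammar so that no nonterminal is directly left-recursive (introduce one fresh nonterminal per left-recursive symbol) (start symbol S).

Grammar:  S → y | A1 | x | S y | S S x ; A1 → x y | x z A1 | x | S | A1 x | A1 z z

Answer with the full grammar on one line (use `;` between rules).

Directly left-recursive nonterminals: S, A1.
For S: α = {y, S x}, β = {y, A1, x}. Rewrite as S → β S' and S' → α S' | ε.
For A1: α = {x, z z}, β = {x y, x z A1, x, S}. Rewrite as A1 → β A1' and A1' → α A1' | ε.

S → y S' | A1 S' | x S'; A1 → x y A1' | x z A1 A1' | x A1' | S A1'; S' → y S' | S x S' | ε; A1' → x A1' | z z A1' | ε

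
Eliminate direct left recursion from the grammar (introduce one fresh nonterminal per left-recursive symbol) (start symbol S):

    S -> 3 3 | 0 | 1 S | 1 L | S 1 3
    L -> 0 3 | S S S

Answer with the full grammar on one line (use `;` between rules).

Directly left-recursive nonterminal: S.
For S: α = {1 3}, β = {3 3, 0, 1 S, 1 L}. Rewrite as S → β S' and S' → α S' | ε.

S -> 3 3 S' | 0 S' | 1 S S' | 1 L S'; L -> 0 3 | S S S; S' -> 1 3 S' | ε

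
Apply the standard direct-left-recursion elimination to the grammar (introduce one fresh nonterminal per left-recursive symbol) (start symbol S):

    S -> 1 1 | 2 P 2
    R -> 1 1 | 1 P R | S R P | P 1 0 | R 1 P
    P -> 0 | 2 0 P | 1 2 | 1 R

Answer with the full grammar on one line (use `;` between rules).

S -> 1 1 | 2 P 2; R -> 1 1 R' | 1 P R R' | S R P R' | P 1 0 R'; P -> 0 | 2 0 P | 1 2 | 1 R; R' -> 1 P R' | ε

Directly left-recursive nonterminal: R.
For R: α = {1 P}, β = {1 1, 1 P R, S R P, P 1 0}. Rewrite as R → β R' and R' → α R' | ε.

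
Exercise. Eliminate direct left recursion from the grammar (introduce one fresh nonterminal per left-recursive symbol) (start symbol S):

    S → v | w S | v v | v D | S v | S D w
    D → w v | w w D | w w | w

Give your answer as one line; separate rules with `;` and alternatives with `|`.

Left recursion appears on S.
For S: α = {v, D w}, β = {v, w S, v v, v D}. Rewrite as S → β S' and S' → α S' | ε.

S → v S' | w S S' | v v S' | v D S'; D → w v | w w D | w w | w; S' → v S' | D w S' | ε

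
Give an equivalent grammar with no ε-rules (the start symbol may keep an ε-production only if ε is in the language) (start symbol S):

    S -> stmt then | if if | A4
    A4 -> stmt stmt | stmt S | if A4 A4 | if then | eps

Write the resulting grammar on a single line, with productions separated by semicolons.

S -> stmt then | if if | A4 | eps; A4 -> stmt stmt | stmt S | stmt | if A4 A4 | if A4 | if | if then

The nullable symbols are {A4, S}.
ε ∈ L(G) since S is nullable, so keep S → ε.
For each production, add variants omitting each subset of nullable occurrences: A4 → stmt S gives stmt S | stmt. A4 → if A4 A4 gives if A4 A4 | if A4 | if.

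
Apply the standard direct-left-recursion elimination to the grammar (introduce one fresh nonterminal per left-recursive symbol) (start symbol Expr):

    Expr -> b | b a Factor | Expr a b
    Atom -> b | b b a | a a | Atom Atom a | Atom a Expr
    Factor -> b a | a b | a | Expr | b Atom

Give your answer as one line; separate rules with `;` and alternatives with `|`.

Expr, Atom are directly left-recursive.
For Expr: α = {a b}, β = {b, b a Factor}. Rewrite as Expr → β Expr1 and Expr1 → α Expr1 | ε.
For Atom: α = {Atom a, a Expr}, β = {b, b b a, a a}. Rewrite as Atom → β Atom1 and Atom1 → α Atom1 | ε.

Expr -> b Expr1 | b a Factor Expr1; Atom -> b Atom1 | b b a Atom1 | a a Atom1; Factor -> b a | a b | a | Expr | b Atom; Expr1 -> a b Expr1 | ε; Atom1 -> Atom a Atom1 | a Expr Atom1 | ε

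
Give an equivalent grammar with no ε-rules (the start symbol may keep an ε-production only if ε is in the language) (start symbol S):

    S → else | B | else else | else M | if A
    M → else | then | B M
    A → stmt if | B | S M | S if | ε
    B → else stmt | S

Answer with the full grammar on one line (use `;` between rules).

S → else | B | else else | else M | if A | if; M → else | then | B M; A → stmt if | B | S M | S if; B → else stmt | S

The nullable symbols are {A}.
ε ∉ L(G), so no ε-production is kept.
Expand every rule over subsets of its nullable positions: S → if A gives if A | if.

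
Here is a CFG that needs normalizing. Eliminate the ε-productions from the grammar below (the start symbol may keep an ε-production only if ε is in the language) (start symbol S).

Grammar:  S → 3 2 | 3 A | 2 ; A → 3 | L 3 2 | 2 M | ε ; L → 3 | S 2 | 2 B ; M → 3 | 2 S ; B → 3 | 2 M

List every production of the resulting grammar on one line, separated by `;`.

S → 3 2 | 3 A | 3 | 2; A → 3 | L 3 2 | 2 M; L → 3 | S 2 | 2 B; M → 3 | 2 S; B → 3 | 2 M

Nullable set = {A}.
ε ∉ L(G), so no ε-production is kept.
Expand every rule over subsets of its nullable positions: S → 3 A gives 3 A | 3.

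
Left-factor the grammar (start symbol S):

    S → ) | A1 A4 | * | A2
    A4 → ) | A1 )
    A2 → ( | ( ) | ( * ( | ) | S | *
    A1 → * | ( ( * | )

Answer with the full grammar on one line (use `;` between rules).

A2 has alternatives sharing prefix '(': factor to A2 → ( A2' with A2' → ε | ) | * (.

S → ) | A1 A4 | * | A2; A4 → ) | A1 ); A2 → ) | S | * | ( A2'; A1 → * | ( ( * | ); A2' → ε | ) | * (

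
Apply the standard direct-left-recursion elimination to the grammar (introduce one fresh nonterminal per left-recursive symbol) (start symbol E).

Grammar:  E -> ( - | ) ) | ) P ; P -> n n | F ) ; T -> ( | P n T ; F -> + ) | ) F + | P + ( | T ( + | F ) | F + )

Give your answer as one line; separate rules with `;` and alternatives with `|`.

Directly left-recursive nonterminal: F.
For F: α = {), + )}, β = {+ ), ) F +, P + (, T ( +}. Rewrite as F → β F' and F' → α F' | ε.

E -> ( - | ) ) | ) P; P -> n n | F ); T -> ( | P n T; F -> + ) F' | ) F + F' | P + ( F' | T ( + F'; F' -> ) F' | + ) F' | ε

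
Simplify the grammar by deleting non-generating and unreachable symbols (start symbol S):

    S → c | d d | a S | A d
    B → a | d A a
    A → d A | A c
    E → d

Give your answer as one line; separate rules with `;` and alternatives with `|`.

S → c | d d | a S

Generating nonterminals: {B, E, S}.
Reachable from S after that: {S}.
Removed useless symbols: {A, B, E} and every production mentioning them.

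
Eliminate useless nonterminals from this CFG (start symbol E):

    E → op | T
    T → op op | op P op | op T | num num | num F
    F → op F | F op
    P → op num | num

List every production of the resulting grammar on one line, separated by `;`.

Generating nonterminals: {E, P, T}.
Reachable from E after that: {E, P, T}.
Removed useless symbols: {F} and every production mentioning them.

E → op | T; T → op op | op P op | op T | num num; P → op num | num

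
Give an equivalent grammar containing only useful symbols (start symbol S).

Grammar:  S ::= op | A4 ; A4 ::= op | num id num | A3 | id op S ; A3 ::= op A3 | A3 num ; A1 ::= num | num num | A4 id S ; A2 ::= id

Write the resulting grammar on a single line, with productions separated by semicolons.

Generating nonterminals: {A1, A2, A4, S}.
Reachable from S after that: {A4, S}.
Removed useless symbols: {A1, A2, A3} and every production mentioning them.

S ::= op | A4; A4 ::= op | num id num | id op S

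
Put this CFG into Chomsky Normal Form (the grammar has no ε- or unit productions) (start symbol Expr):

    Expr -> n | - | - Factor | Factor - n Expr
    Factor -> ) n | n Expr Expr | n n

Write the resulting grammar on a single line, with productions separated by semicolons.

Expr -> n | - | X1 Factor | Factor Y1; Factor -> X3 X2 | X2 Y3 | X2 X2; X1 -> -; X2 -> n; X3 -> ); Y1 -> X1 Y2; Y2 -> X2 Expr; Y3 -> Expr Expr

Introduce a nonterminal for each terminal appearing in a rule of length ≥ 2: X1 → -, X2 → n, X3 → ).
Binarize each right-hand side of length ≥ 3 by chaining fresh nonterminals (Y1, Y2, …): affected rules were Expr → Factor X1 X2 Expr; Factor → X2 Expr Expr.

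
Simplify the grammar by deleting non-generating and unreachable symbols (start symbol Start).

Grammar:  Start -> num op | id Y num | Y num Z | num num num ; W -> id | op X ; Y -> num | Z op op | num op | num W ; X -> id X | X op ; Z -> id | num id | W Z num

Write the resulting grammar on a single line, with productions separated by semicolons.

Start -> num op | id Y num | Y num Z | num num num; W -> id; Y -> num | Z op op | num op | num W; Z -> id | num id | W Z num

Generating nonterminals: {Start, W, Y, Z}.
Reachable from Start after that: {Start, W, Y, Z}.
Removed useless symbols: {X} and every production mentioning them.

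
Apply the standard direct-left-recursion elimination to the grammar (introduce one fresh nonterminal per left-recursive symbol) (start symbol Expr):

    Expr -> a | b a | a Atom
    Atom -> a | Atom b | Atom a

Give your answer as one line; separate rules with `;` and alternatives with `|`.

Expr -> a | b a | a Atom; Atom -> a Atom1; Atom1 -> b Atom1 | a Atom1 | ε

Directly left-recursive nonterminal: Atom.
For Atom: α = {b, a}, β = {a}. Rewrite as Atom → β Atom1 and Atom1 → α Atom1 | ε.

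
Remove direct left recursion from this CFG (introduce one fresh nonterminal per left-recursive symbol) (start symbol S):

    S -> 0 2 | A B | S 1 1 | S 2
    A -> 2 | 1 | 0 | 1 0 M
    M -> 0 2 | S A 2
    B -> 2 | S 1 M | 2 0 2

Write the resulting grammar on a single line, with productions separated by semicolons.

S -> 0 2 S' | A B S'; A -> 2 | 1 | 0 | 1 0 M; M -> 0 2 | S A 2; B -> 2 | S 1 M | 2 0 2; S' -> 1 1 S' | 2 S' | epsilon

Left recursion appears on S.
For S: α = {1 1, 2}, β = {0 2, A B}. Rewrite as S → β S' and S' → α S' | ε.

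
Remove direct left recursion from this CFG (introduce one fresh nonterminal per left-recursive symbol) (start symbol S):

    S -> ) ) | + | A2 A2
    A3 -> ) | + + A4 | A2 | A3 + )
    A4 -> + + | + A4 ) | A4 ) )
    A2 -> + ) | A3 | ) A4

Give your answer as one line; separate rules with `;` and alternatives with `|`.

A3, A4 are directly left-recursive.
For A3: α = {+ )}, β = {), + + A4, A2}. Rewrite as A3 → β A3' and A3' → α A3' | ε.
For A4: α = {) )}, β = {+ +, + A4 )}. Rewrite as A4 → β A4' and A4' → α A4' | ε.

S -> ) ) | + | A2 A2; A3 -> ) A3' | + + A4 A3' | A2 A3'; A4 -> + + A4' | + A4 ) A4'; A2 -> + ) | A3 | ) A4; A3' -> + ) A3' | ε; A4' -> ) ) A4' | ε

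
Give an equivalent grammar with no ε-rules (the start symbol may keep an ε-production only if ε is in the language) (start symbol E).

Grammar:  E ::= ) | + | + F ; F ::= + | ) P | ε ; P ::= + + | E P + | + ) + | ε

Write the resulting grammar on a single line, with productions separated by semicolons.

The nullable symbols are {F, P}.
ε ∉ L(G), so no ε-production is kept.
Add the nullable-subset variants: F → ) P gives ) P | ). P → E P + gives E P + | E +.

E ::= ) | + | + F; F ::= + | ) P | ); P ::= + + | E P + | E + | + ) +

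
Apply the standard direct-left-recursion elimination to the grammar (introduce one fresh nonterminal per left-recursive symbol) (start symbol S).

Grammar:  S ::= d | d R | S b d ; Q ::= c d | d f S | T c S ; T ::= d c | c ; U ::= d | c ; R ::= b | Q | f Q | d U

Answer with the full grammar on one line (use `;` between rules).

Directly left-recursive nonterminal: S.
For S: α = {b d}, β = {d, d R}. Rewrite as S → β S' and S' → α S' | ε.

S ::= d S' | d R S'; Q ::= c d | d f S | T c S; T ::= d c | c; U ::= d | c; R ::= b | Q | f Q | d U; S' ::= b d S' | ε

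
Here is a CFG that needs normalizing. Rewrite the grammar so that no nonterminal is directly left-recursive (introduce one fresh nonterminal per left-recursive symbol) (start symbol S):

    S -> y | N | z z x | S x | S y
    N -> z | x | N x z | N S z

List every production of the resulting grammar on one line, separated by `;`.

S -> y S' | N S' | z z x S'; N -> z N' | x N'; S' -> x S' | y S' | ε; N' -> x z N' | S z N' | ε

Directly left-recursive nonterminals: S, N.
For S: α = {x, y}, β = {y, N, z z x}. Rewrite as S → β S' and S' → α S' | ε.
For N: α = {x z, S z}, β = {z, x}. Rewrite as N → β N' and N' → α N' | ε.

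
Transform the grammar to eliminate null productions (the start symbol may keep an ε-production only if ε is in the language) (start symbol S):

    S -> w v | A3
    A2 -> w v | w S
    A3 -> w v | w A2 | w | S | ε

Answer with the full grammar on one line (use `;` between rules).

The nullable symbols are {A3, S}.
ε ∈ L(G) since S is nullable, so keep S → ε.
For each production, add variants omitting each subset of nullable occurrences: A2 → w S gives w S | w.

S -> w v | A3 | ε; A2 -> w v | w S | w; A3 -> w v | w A2 | w | S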